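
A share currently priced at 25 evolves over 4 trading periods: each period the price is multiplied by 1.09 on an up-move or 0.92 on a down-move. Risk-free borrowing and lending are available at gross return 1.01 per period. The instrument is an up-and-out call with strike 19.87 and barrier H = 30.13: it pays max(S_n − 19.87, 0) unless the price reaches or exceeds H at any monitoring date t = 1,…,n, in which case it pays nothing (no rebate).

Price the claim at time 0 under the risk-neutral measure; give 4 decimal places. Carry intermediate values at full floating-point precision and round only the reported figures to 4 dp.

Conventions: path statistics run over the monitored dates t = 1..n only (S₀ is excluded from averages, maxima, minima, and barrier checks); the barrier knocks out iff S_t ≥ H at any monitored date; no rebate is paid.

price = 4.1683

With p* = (R−d)/(u−d) = 0.5294, sum probability × payoff across the paths and divide by R^4.
Enumerate all 2^4 = 16 price paths (U = up ×1.09, D = down ×0.92); each path with k up-moves has probability p*^k·(1−p*)^(4−k).
DDDD: M=23.0000, payoff=0.0000, prob=0.049042
UDDD: M=27.2500, payoff=1.3492, prob=0.055172
DUDD: M=25.0700, payoff=1.3492, prob=0.055172
UUDD: M=29.7025, payoff=5.2702, prob=0.062068
DDUD: M=23.0644, payoff=1.3492, prob=0.055172
UDUD: M=27.3263, payoff=5.2702, prob=0.062068
DUUD: M=27.3263, payoff=5.2702, prob=0.062068
UUUD: M=32.3757, payoff=0.0000, prob=0.069827
DDDU: M=23.0000, payoff=1.3492, prob=0.055172
UDDU: M=27.2500, payoff=5.2702, prob=0.062068
DUDU: M=25.1402, payoff=5.2702, prob=0.062068
UUDU: M=29.7857, payoff=9.9157, prob=0.069827
DDUU: M=25.1402, payoff=5.2702, prob=0.062068
UDUU: M=29.7857, payoff=9.9157, prob=0.069827
DUUU: M=29.7857, payoff=9.9157, prob=0.069827
UUUU: M=35.2895, payoff=0.0000, prob=0.078555
Price = Σ prob·payoff / R^4 = 4.337568 / 1.040604 = 4.1683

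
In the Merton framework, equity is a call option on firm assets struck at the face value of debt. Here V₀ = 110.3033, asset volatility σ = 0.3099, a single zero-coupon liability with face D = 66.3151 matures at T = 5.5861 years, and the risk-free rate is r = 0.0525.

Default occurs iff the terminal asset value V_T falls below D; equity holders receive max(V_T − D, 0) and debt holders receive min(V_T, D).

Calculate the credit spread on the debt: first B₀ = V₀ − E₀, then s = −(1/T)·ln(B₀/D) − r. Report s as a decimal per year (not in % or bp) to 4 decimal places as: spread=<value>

With assets at 110.3033 and a single debt payment of 66.3151 at 5.5861 years:
d₁ = [ln(V₀/D) + (r + σ²/2)T] / (σ√T)
   = [ln(110.3033/66.3151) + (0.0525 + 0.5·0.3099²)·5.5861] / (0.3099·√5.5861)
   = [0.508816 + 0.561509] / 0.732447 = 1.461302
d₂ = d₁ − σ√T = 1.461302 − 0.732447 = 0.728855
N(d₁) = 0.928034,  N(d₂) = 0.766955,  e^(−rT) = 0.745821
E₀ = V₀·N(d₁) − D·e^(−rT)·N(d₂)
   = 110.3033·0.928034 − 66.3151·0.745821·0.766955 = 64.432229
B₀ = V₀ − E₀ = 110.3033 − 64.432229 = 45.871071
spread = −(1/T)·ln(B₀/D) − r = −(1/5.5861)·ln(45.871071/66.3151) − 0.0525 = 0.01348216

spread=0.0135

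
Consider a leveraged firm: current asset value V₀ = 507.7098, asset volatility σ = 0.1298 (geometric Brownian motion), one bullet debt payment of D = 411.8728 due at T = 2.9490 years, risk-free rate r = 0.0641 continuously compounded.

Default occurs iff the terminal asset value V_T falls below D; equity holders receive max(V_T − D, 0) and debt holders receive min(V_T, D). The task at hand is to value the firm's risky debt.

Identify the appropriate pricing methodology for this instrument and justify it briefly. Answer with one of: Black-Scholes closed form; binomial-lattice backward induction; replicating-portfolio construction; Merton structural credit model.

Key observation: the asked-for credit quantity lives on the firm's capital structure — asset value, asset volatility, debt face 411.8728 — which is the structural model's domain.

framework: Merton structural credit model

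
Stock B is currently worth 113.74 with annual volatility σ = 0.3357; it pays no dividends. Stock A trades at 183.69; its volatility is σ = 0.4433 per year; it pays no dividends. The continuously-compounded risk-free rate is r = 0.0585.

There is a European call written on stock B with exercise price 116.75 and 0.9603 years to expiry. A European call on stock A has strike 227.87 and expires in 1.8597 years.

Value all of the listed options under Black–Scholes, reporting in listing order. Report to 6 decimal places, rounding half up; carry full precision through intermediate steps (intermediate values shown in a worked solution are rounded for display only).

price(stock B call K=116.75) = 16.384612
price(stock A call K=227.87) = 36.442158

[stock B call K=116.75]
σ√T = 0.3357·√0.9603 = 0.328969
d₁ = (ln(S/K) + (r+σ²/2)T) / (σ√T) = (ln(113.74/116.75) + (0.0585+0.3357²/2)·0.9603) / 0.328969 = (-0.026120 + 0.110288) / 0.328969 = 0.255854
d₂ = d₁ − σ√T = 0.255854 − 0.328969 = -0.073115
e^{−rT} = 0.945371
N(d₁) = 0.600968,  N(d₂) = 0.470857
price = S·N(d₁) − K·e^{−rT}·N(d₂) = 68.354132 − 51.969520 = 16.384612
[stock A call K=227.87]
σ√T = 0.4433·√1.8597 = 0.604532
d₁ = (ln(S/K) + (r+σ²/2)T) / (σ√T) = (ln(183.69/227.87) + (0.0585+0.4433²/2)·1.8597) / 0.604532 = (-0.215526 + 0.291522) / 0.604532 = 0.125711
d₂ = d₁ − σ√T = 0.125711 − 0.604532 = -0.478821
e^{−rT} = 0.896917
N(d₁) = 0.550020,  N(d₂) = 0.316033
price = S·N(d₁) − K·e^{−rT}·N(d₂) = 101.033084 − 64.590926 = 36.442158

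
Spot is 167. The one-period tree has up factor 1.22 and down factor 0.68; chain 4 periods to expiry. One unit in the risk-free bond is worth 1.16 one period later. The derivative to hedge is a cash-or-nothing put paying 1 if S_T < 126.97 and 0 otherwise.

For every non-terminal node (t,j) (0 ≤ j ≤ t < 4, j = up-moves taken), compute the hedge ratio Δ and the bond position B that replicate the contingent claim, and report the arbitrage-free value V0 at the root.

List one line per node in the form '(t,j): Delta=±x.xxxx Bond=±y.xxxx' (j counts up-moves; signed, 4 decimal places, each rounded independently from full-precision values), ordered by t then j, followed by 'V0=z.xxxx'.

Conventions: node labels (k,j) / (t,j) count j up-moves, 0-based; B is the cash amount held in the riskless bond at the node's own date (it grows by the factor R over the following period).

No-arbitrage ⇒ martingale measure with p* = (R−d)/(u−d) = 0.8889.
Payoffs at expiry: V(4,0)=1.0000, V(4,1)=1.0000, V(4,2)=1.0000, V(4,3)=0.0000, V(4,4)=0.0000
Node (3,0) S=52.5101: V=(p*·1.0000+(1−p*)·1.0000)/1.16=0.8621; Δ=(1.0000−1.0000)/(64.0624−35.7069)=0.0000; B=V−Δ·S=0.8621
Node (3,1) S=94.2094: V=(p*·1.0000+(1−p*)·1.0000)/1.16=0.8621; Δ=(1.0000−1.0000)/(114.9354−64.0624)=0.0000; B=V−Δ·S=0.8621
Node (3,2) S=169.0227: V=(p*·0.0000+(1−p*)·1.0000)/1.16=0.0958; Δ=(0.0000−1.0000)/(206.2077−114.9354)=-0.0110; B=V−Δ·S=1.9476
Node (3,3) S=303.2466: V=(p*·0.0000+(1−p*)·0.0000)/1.16=0.0000; Δ=(0.0000−0.0000)/(369.9609−206.2077)=0.0000; B=V−Δ·S=0.0000
Node (2,0) S=77.2208: V=(p*·0.8621+(1−p*)·0.8621)/1.16=0.7432; Δ=(0.8621−0.8621)/(94.2094−52.5101)=0.0000; B=V−Δ·S=0.7432
Node (2,1) S=138.5432: V=(p*·0.0958+(1−p*)·0.8621)/1.16=0.1560; Δ=(0.0958−0.8621)/(169.0227−94.2094)=-0.0102; B=V−Δ·S=1.5750
Node (2,2) S=248.5628: V=(p*·0.0000+(1−p*)·0.0958)/1.16=0.0092; Δ=(0.0000−0.0958)/(303.2466−169.0227)=-0.0007; B=V−Δ·S=0.1866
Node (1,0) S=113.5600: V=(p*·0.1560+(1−p*)·0.7432)/1.16=0.1907; Δ=(0.1560−0.7432)/(138.5432−77.2208)=-0.0096; B=V−Δ·S=1.2781
Node (1,1) S=203.7400: V=(p*·0.0092+(1−p*)·0.1560)/1.16=0.0220; Δ=(0.0092−0.1560)/(248.5628−138.5432)=-0.0013; B=V−Δ·S=0.2938
Node (0,0) S=167.0000: V=(p*·0.0220+(1−p*)·0.1907)/1.16=0.0351; Δ=(0.0220−0.1907)/(203.7400−113.5600)=-0.0019; B=V−Δ·S=0.3476
Sanity check at the root: Δ(0,0)·S0 + B(0,0) reproduces V0 = 0.0351.

(0,0): Delta=-0.0019 Bond=0.3476
(1,0): Delta=-0.0096 Bond=1.2781
(1,1): Delta=-0.0013 Bond=0.2938
(2,0): Delta=0.0000 Bond=0.7432
(2,1): Delta=-0.0102 Bond=1.5750
(2,2): Delta=-0.0007 Bond=0.1866
(3,0): Delta=0.0000 Bond=0.8621
(3,1): Delta=0.0000 Bond=0.8621
(3,2): Delta=-0.0110 Bond=1.9476
(3,3): Delta=0.0000 Bond=0.0000
V0=0.0351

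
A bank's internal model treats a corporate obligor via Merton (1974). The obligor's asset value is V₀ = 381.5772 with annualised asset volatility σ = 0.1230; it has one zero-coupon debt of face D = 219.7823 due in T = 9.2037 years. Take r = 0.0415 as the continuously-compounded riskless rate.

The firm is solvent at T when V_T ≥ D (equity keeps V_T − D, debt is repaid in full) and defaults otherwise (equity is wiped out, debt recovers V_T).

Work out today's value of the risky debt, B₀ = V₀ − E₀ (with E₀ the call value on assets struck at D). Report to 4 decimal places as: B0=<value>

With assets at 381.5772 and a single debt payment of 219.7823 at 9.2037 years:
d₁ = [ln(V₀/D) + (r + σ²/2)T] / (σ√T)
   = [ln(381.5772/219.7823) + (0.0415 + 0.5·0.1230²)·9.2037] / (0.1230·√9.2037)
   = [0.551676 + 0.451575] / 0.373152 = 2.688581
d₂ = d₁ − σ√T = 2.688581 − 0.373152 = 2.315428
N(d₁) = 0.996412,  N(d₂) = 0.989705,  e^(−rT) = 0.682527
E₀ = V₀·N(d₁) − D·e^(−rT)·N(d₂)
   = 381.5772·0.996412 − 219.7823·0.682527·0.989705 = 231.745156
B₀ = V₀ − E₀ = 381.5772 − 231.745156 = 149.832044

B0=149.8320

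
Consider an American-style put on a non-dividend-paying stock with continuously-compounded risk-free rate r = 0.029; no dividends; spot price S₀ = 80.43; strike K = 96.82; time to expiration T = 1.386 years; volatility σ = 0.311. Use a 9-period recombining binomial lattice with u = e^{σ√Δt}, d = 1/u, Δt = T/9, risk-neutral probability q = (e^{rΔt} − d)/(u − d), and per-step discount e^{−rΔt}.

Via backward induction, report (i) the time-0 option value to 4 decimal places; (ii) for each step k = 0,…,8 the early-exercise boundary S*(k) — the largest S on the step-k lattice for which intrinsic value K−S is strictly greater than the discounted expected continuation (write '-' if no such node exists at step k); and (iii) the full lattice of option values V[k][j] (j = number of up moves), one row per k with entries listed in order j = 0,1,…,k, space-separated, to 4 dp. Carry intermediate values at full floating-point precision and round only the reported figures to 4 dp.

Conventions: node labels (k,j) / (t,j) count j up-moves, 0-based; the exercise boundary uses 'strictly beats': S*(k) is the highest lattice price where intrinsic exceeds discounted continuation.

price = 20.8647
boundary = - - 63.0102 55.7709 63.0102 55.7709 63.0102 71.1893 80.4300
tree:
20.8647
26.9550 14.6616
33.8098 20.0052 9.1856
41.0491 26.4605 13.4111 4.8334
47.4567 33.8098 18.9869 7.6798 1.8892
53.1282 41.0491 25.9051 11.8975 3.3221 0.4022
58.1480 47.4567 33.8098 17.8433 5.7639 0.7888 0.0000
62.5911 53.1282 41.0491 25.6307 9.8306 1.5469 0.0000 0.0000
66.5237 58.1480 47.4567 33.8098 16.3900 3.0338 0.0000 0.0000 0.0000
70.0045 62.5911 53.1282 41.0491 25.6307 5.9498 0.0000 0.0000 0.0000 0.0000

Δt=0.15400  u=1.12981  d=0.88511  q=0.48782  discount=0.99554
step 9 (expiry): payoffs max(K−S,0) = 70.0045 62.5911 53.1282 41.0491 25.6307 5.9498 0.0000 0.0000 0.0000 0.0000
step 8: (k=8,j=0): S=30.2963, K−S=66.5237, hold=66.0923 ⇒ V=66.5237 exercise | (k=8,j=1): S=38.6720, K−S=58.1480, hold=57.7166 ⇒ V=58.1480 exercise | (k=8,j=2): S=49.3633, K−S=47.4567, hold=47.0253 ⇒ V=47.4567 exercise | (k=8,j=3): S=63.0102, K−S=33.8098, hold=33.3784 ⇒ V=33.8098 exercise | (k=8,j=4): S=80.4300, K−S=16.3900, hold=15.9586 ⇒ V=16.3900 exercise | (k=8,j=5): S=102.6657, K−S=0.0000, hold=3.0338 ⇒ V=3.0338 continue | (k=8,j=6): S=131.0486, K−S=0.0000, hold=0.0000 ⇒ V=0.0000 continue | (k=8,j=7): S=167.2782, K−S=0.0000, hold=0.0000 ⇒ V=0.0000 continue | (k=8,j=8): S=213.5239, K−S=0.0000, hold=0.0000 ⇒ V=0.0000 continue  boundary S*=80.4300
step 7: (k=7,j=0): S=34.2289, K−S=62.5911, hold=62.1597 ⇒ V=62.5911 exercise | (k=7,j=1): S=43.6918, K−S=53.1282, hold=52.6967 ⇒ V=53.1282 exercise | (k=7,j=2): S=55.7709, K−S=41.0491, hold=40.6177 ⇒ V=41.0491 exercise | (k=7,j=3): S=71.1893, K−S=25.6307, hold=25.1993 ⇒ V=25.6307 exercise | (k=7,j=4): S=90.8702, K−S=5.9498, hold=9.8306 ⇒ V=9.8306 continue | (k=7,j=5): S=115.9922, K−S=0.0000, hold=1.5469 ⇒ V=1.5469 continue | (k=7,j=6): S=148.0594, K−S=0.0000, hold=0.0000 ⇒ V=0.0000 continue | (k=7,j=7): S=188.9918, K−S=0.0000, hold=0.0000 ⇒ V=0.0000 continue  boundary S*=71.1893
step 6: (k=6,j=0): S=38.6720, K−S=58.1480, hold=57.7166 ⇒ V=58.1480 exercise | (k=6,j=1): S=49.3633, K−S=47.4567, hold=47.0253 ⇒ V=47.4567 exercise | (k=6,j=2): S=63.0102, K−S=33.8098, hold=33.3784 ⇒ V=33.8098 exercise | (k=6,j=3): S=80.4300, K−S=16.3900, hold=17.8433 ⇒ V=17.8433 continue | (k=6,j=4): S=102.6657, K−S=0.0000, hold=5.7639 ⇒ V=5.7639 continue | (k=6,j=5): S=131.0486, K−S=0.0000, hold=0.7888 ⇒ V=0.7888 continue | (k=6,j=6): S=167.2782, K−S=0.0000, hold=0.0000 ⇒ V=0.0000 continue  boundary S*=63.0102
step 5: (k=5,j=0): S=43.6918, K−S=53.1282, hold=52.6967 ⇒ V=53.1282 exercise | (k=5,j=1): S=55.7709, K−S=41.0491, hold=40.6177 ⇒ V=41.0491 exercise | (k=5,j=2): S=71.1893, K−S=25.6307, hold=25.9051 ⇒ V=25.9051 continue | (k=5,j=3): S=90.8702, K−S=5.9498, hold=11.8975 ⇒ V=11.8975 continue | (k=5,j=4): S=115.9922, K−S=0.0000, hold=3.3221 ⇒ V=3.3221 continue | (k=5,j=5): S=148.0594, K−S=0.0000, hold=0.4022 ⇒ V=0.4022 continue  boundary S*=55.7709
step 4: (k=4,j=0): S=49.3633, K−S=47.4567, hold=47.0253 ⇒ V=47.4567 exercise | (k=4,j=1): S=63.0102, K−S=33.8098, hold=33.5116 ⇒ V=33.8098 exercise | (k=4,j=2): S=80.4300, K−S=16.3900, hold=18.9869 ⇒ V=18.9869 continue | (k=4,j=3): S=102.6657, K−S=0.0000, hold=7.6798 ⇒ V=7.6798 continue | (k=4,j=4): S=131.0486, K−S=0.0000, hold=1.8892 ⇒ V=1.8892 continue  boundary S*=63.0102
step 3: (k=3,j=0): S=55.7709, K−S=41.0491, hold=40.6177 ⇒ V=41.0491 exercise | (k=3,j=1): S=71.1893, K−S=25.6307, hold=26.4605 ⇒ V=26.4605 continue | (k=3,j=2): S=90.8702, K−S=5.9498, hold=13.4111 ⇒ V=13.4111 continue | (k=3,j=3): S=115.9922, K−S=0.0000, hold=4.8334 ⇒ V=4.8334 continue  boundary S*=55.7709
step 2: (k=2,j=0): S=63.0102, K−S=33.8098, hold=33.7813 ⇒ V=33.8098 exercise | (k=2,j=1): S=80.4300, K−S=16.3900, hold=20.0052 ⇒ V=20.0052 continue | (k=2,j=2): S=102.6657, K−S=0.0000, hold=9.1856 ⇒ V=9.1856 continue  boundary S*=63.0102
step 1: (k=1,j=0): S=71.1893, K−S=25.6307, hold=26.9550 ⇒ V=26.9550 continue | (k=1,j=1): S=90.8702, K−S=5.9498, hold=14.6616 ⇒ V=14.6616 continue  boundary S*=-
step 0: (k=0,j=0): S=80.4300, K−S=16.3900, hold=20.8647 ⇒ V=20.8647 continue  boundary S*=-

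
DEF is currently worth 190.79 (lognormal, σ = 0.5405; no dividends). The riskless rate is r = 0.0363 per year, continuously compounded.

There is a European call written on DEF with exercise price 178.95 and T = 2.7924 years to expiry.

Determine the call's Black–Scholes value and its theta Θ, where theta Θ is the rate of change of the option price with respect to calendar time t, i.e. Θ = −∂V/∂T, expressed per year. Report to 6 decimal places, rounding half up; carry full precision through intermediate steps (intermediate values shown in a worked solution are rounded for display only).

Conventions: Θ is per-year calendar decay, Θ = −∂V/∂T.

σ√T = 0.5405·√2.7924 = 0.903201
d₁ = (ln(S/K) + (r+σ²/2)T) / (σ√T) = (ln(190.79/178.95) + (0.0363+0.5405²/2)·2.7924) / 0.903201 = (0.064067 + 0.509250) / 0.903201 = 0.634761
d₂ = d₁ − σ√T = 0.634761 − 0.903201 = -0.268440
e^{−rT} = 0.903604
N(d₁) = 0.737208,  N(d₂) = 0.394180
Call price V = S·N(d₁) − K·e^{−rT}·N(d₂) = 140.651909 − 63.738940 = 76.912969
φ(d₁) = (1/√(2π))·e^{−d₁²/2} = 0.326149
Θ = −S·φ(d₁)·σ/(2√T) − r·K·e^{−rT}·N(d₂) = −10.063503 − 2.313724 = -12.377226

price = 76.912969
Θ = -12.377226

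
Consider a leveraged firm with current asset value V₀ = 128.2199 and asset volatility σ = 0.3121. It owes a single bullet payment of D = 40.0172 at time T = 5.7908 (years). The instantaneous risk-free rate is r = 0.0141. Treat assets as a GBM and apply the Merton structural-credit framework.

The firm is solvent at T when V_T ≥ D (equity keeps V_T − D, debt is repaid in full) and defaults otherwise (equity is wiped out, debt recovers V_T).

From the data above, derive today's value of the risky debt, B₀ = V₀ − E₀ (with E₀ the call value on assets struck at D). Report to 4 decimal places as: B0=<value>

Equity is a call on the firm's assets struck at D = 40.0172:
d₁ = [ln(V₀/D) + (r + σ²/2)T] / (σ√T)
   = [ln(128.2199/40.0172) + (0.0141 + 0.5·0.3121²)·5.7908] / (0.3121·√5.7908)
   = [1.164437 + 0.363681] / 0.751040 = 2.034670
d₂ = d₁ − σ√T = 2.034670 − 0.751040 = 1.283630
N(d₁) = 0.979058,  N(d₂) = 0.900364,  e^(−rT) = 0.921594
E₀ = V₀·N(d₁) − D·e^(−rT)·N(d₂)
   = 128.2199·0.979058 − 40.0172·0.921594·0.900364 = 92.329621
B₀ = V₀ − E₀ = 128.2199 − 92.329621 = 35.890279

B0=35.8903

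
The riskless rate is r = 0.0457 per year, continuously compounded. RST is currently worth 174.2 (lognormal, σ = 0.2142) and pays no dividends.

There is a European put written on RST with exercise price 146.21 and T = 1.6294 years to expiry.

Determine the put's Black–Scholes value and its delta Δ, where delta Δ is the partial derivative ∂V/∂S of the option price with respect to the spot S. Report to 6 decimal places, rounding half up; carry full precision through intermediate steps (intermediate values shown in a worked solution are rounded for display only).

σ√T = 0.2142·√1.6294 = 0.273422
d₁ = (ln(S/K) + (r+σ²/2)T) / (σ√T) = (ln(174.2/146.21) + (0.0457+0.2142²/2)·1.6294) / 0.273422 = (0.175160 + 0.111843) / 0.273422 = 1.049673
d₂ = d₁ − σ√T = 1.049673 − 0.273422 = 0.776251
e^{−rT} = 0.928241
N(−d₁) = 0.146934,  N(−d₂) = 0.218801
Put price V = K·e^{−rT}·N(−d₂) − S·N(−d₁) = 29.695203 − 25.595964 = 4.099239
Δ = −N(−d₁) = -0.146934

price = 4.099239
Δ = -0.146934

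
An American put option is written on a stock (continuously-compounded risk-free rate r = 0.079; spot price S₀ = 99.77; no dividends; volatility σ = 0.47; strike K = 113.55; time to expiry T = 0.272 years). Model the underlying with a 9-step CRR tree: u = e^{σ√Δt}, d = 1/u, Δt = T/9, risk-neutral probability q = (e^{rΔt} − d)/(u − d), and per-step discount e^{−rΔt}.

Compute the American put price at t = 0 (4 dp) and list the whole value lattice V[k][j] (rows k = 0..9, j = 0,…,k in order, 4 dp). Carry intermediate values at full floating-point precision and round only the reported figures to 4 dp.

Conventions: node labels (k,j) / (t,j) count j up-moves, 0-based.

Δt=0.03022  u=1.08514  d=0.92154  q=0.49420  discount=0.99762
step 9 (expiry): payoffs max(K−S,0) = 65.7272 57.2375 47.2407 35.4691 21.6078 5.2858 0.0000 0.0000 0.0000 0.0000
k=8: (k=8,j=0): S=51.8943, K−S=61.6557, hold=61.3849 ⇒ V=61.6557 exercise | (k=8,j=1): S=61.1068, K−S=52.4432, hold=52.1724 ⇒ V=52.4432 exercise | (k=8,j=2): S=71.9548, K−S=41.5952, hold=41.3244 ⇒ V=41.5952 exercise | (k=8,j=3): S=84.7286, K−S=28.8214, hold=28.5506 ⇒ V=28.8214 exercise | (k=8,j=4): S=99.7700, K−S=13.7800, hold=13.5092 ⇒ V=13.7800 exercise | (k=8,j=5): S=117.4817, K−S=0.0000, hold=2.6672 ⇒ V=2.6672 continue | (k=8,j=6): S=138.3376, K−S=0.0000, hold=0.0000 ⇒ V=0.0000 continue | (k=8,j=7): S=162.8959, K−S=0.0000, hold=0.0000 ⇒ V=0.0000 continue | (k=8,j=8): S=191.8140, K−S=0.0000, hold=0.0000 ⇒ V=0.0000 continue
k=7: (k=7,j=0): S=56.3125, K−S=57.2375, hold=56.9667 ⇒ V=57.2375 exercise | (k=7,j=1): S=66.3093, K−S=47.2407, hold=46.9699 ⇒ V=47.2407 exercise | (k=7,j=2): S=78.0809, K−S=35.4691, hold=35.1983 ⇒ V=35.4691 exercise | (k=7,j=3): S=91.9422, K−S=21.6078, hold=21.3370 ⇒ V=21.6078 exercise | (k=7,j=4): S=108.2642, K−S=5.2858, hold=8.2683 ⇒ V=8.2683 continue | (k=7,j=5): S=127.4838, K−S=0.0000, hold=1.3459 ⇒ V=1.3459 continue | (k=7,j=6): S=150.1154, K−S=0.0000, hold=0.0000 ⇒ V=0.0000 continue | (k=7,j=7): S=176.7646, K−S=0.0000, hold=0.0000 ⇒ V=0.0000 continue
k=6: (k=6,j=0): S=61.1068, K−S=52.4432, hold=52.1724 ⇒ V=52.4432 exercise | (k=6,j=1): S=71.9548, K−S=41.5952, hold=41.3244 ⇒ V=41.5952 exercise | (k=6,j=2): S=84.7286, K−S=28.8214, hold=28.5506 ⇒ V=28.8214 exercise | (k=6,j=3): S=99.7700, K−S=13.7800, hold=14.9797 ⇒ V=14.9797 continue | (k=6,j=4): S=117.4817, K−S=0.0000, hold=4.8357 ⇒ V=4.8357 continue | (k=6,j=5): S=138.3376, K−S=0.0000, hold=0.6791 ⇒ V=0.6791 continue | (k=6,j=6): S=162.8959, K−S=0.0000, hold=0.0000 ⇒ V=0.0000 continue
k=5: (k=5,j=0): S=66.3093, K−S=47.2407, hold=46.9699 ⇒ V=47.2407 exercise | (k=5,j=1): S=78.0809, K−S=35.4691, hold=35.1983 ⇒ V=35.4691 exercise | (k=5,j=2): S=91.9422, K−S=21.6078, hold=21.9285 ⇒ V=21.9285 continue | (k=5,j=3): S=108.2642, K−S=5.2858, hold=9.9428 ⇒ V=9.9428 continue | (k=5,j=4): S=127.4838, K−S=0.0000, hold=2.7749 ⇒ V=2.7749 continue | (k=5,j=5): S=150.1154, K−S=0.0000, hold=0.3427 ⇒ V=0.3427 continue
k=4: (k=4,j=0): S=71.9548, K−S=41.5952, hold=41.3244 ⇒ V=41.5952 exercise | (k=4,j=1): S=84.7286, K−S=28.8214, hold=28.7087 ⇒ V=28.8214 exercise | (k=4,j=2): S=99.7700, K−S=13.7800, hold=15.9670 ⇒ V=15.9670 continue | (k=4,j=3): S=117.4817, K−S=0.0000, hold=6.3852 ⇒ V=6.3852 continue | (k=4,j=4): S=138.3376, K−S=0.0000, hold=1.5692 ⇒ V=1.5692 continue
k=3: (k=3,j=0): S=78.0809, K−S=35.4691, hold=35.1983 ⇒ V=35.4691 exercise | (k=3,j=1): S=91.9422, K−S=21.6078, hold=22.4153 ⇒ V=22.4153 continue | (k=3,j=2): S=108.2642, K−S=5.2858, hold=11.2049 ⇒ V=11.2049 continue | (k=3,j=3): S=127.4838, K−S=0.0000, hold=3.9956 ⇒ V=3.9956 continue
k=2: (k=2,j=0): S=84.7286, K−S=28.8214, hold=28.9487 ⇒ V=28.9487 continue | (k=2,j=1): S=99.7700, K−S=13.7800, hold=16.8349 ⇒ V=16.8349 continue | (k=2,j=2): S=117.4817, K−S=0.0000, hold=7.6239 ⇒ V=7.6239 continue
k=1: (k=1,j=0): S=91.9422, K−S=21.6078, hold=22.9074 ⇒ V=22.9074 continue | (k=1,j=1): S=108.2642, K−S=5.2858, hold=12.2536 ⇒ V=12.2536 continue
k=0: (k=0,j=0): S=99.7700, K−S=13.7800, hold=17.6002 ⇒ V=17.6002 continue

price = 17.6002
tree:
17.6002
22.9074 12.2536
28.9487 16.8349 7.6239
35.4691 22.4153 11.2049 3.9956
41.5952 28.8214 15.9670 6.3852 1.5692
47.2407 35.4691 21.9285 9.9428 2.7749 0.3427
52.4432 41.5952 28.8214 14.9797 4.8357 0.6791 0.0000
57.2375 47.2407 35.4691 21.6078 8.2683 1.3459 0.0000 0.0000
61.6557 52.4432 41.5952 28.8214 13.7800 2.6672 0.0000 0.0000 0.0000
65.7272 57.2375 47.2407 35.4691 21.6078 5.2858 0.0000 0.0000 0.0000 0.0000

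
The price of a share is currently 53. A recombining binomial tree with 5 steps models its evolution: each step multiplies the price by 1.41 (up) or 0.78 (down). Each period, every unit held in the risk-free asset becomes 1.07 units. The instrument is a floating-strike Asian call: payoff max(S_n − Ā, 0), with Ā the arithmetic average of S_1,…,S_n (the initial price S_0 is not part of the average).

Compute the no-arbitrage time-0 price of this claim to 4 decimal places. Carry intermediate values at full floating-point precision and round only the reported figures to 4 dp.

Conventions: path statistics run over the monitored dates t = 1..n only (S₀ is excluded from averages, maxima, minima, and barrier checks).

price = 10.1620

Set p* = 0.4603 (from d < R < u); the path-dependent value is the discounted p*-expectation over all price paths.
Enumerate all 2^5 = 32 price paths (U = up ×1.41, D = down ×0.78); each path with k up-moves has probability p*^k·(1−p*)^(5−k).
DDDDD: Ā=26.7313, payoff=0.0000, prob=0.045782
UDDDD: Ā=48.3220, payoff=0.0000, prob=0.039049
DUDDD: Ā=41.6440, payoff=0.0000, prob=0.039049
UUDDD: Ā=75.2794, payoff=0.0000, prob=0.033307
DDUDD: Ā=36.4351, payoff=0.0000, prob=0.039049
UDUDD: Ā=65.8635, payoff=0.0000, prob=0.033307
DUUDD: Ā=59.1855, payoff=0.0000, prob=0.033307
UUUDD: Ā=106.9891, payoff=0.0000, prob=0.028409
DDDUD: Ā=32.3722, payoff=0.0000, prob=0.039049
UDDUD: Ā=58.5190, payoff=0.0000, prob=0.033307
DUDUD: Ā=51.8410, payoff=0.0000, prob=0.033307
UUDUD: Ā=93.7126, payoff=0.0000, prob=0.028409
DDUUD: Ā=46.6322, payoff=3.3710, prob=0.033307
UDUUD: Ā=84.2966, payoff=6.0938, prob=0.028409
DUUUD: Ā=77.6186, payoff=12.7718, prob=0.028409
UUUUD: Ā=140.3106, payoff=23.0875, prob=0.024231
DDDDU: Ā=29.2032, payoff=0.0000, prob=0.039049
UDDDU: Ā=52.7903, payoff=0.0000, prob=0.033307
DUDDU: Ā=46.1123, payoff=3.8909, prob=0.033307
UUDDU: Ā=83.3569, payoff=7.0335, prob=0.028409
DDUDU: Ā=40.9035, payoff=9.0997, prob=0.033307
UDUDU: Ā=73.9409, payoff=16.4495, prob=0.028409
DUUDU: Ā=67.2629, payoff=23.1275, prob=0.028409
UUUDU: Ā=121.5906, payoff=41.8074, prob=0.024231
DDDUU: Ā=36.8406, payoff=13.1626, prob=0.033307
UDDUU: Ā=66.5964, payoff=23.7940, prob=0.028409
DUDUU: Ā=59.9184, payoff=30.4720, prob=0.028409
UUDUU: Ā=108.3141, payoff=55.0840, prob=0.024231
DDUUU: Ā=54.7096, payoff=35.6808, prob=0.028409
UDUUU: Ā=98.8981, payoff=64.4999, prob=0.024231
DUUUU: Ā=92.2201, payoff=71.1779, prob=0.024231
UUUUU: Ā=166.7056, payoff=128.6678, prob=0.020667
Price = Σ prob·payoff / R^5 = 14.252705 / 1.402552 = 10.1620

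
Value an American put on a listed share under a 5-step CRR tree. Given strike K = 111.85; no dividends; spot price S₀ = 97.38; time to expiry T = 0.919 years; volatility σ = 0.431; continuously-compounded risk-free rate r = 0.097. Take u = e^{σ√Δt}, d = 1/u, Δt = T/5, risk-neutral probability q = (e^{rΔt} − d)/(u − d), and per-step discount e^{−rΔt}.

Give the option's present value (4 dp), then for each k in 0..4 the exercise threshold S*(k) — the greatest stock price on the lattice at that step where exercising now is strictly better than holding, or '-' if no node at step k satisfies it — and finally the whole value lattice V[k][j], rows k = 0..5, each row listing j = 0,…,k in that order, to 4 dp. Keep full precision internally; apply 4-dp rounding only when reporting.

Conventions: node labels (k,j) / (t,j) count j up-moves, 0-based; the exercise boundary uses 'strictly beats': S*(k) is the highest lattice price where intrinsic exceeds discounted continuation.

params: Δt=0.18380 u=1.20295 d=0.83129 q=0.50234 e^(-rΔt)=0.98233
t_5 payoffs: 73.1929 55.9096 30.8991 0.0000 0.0000 0.0000
t_4: node(4,0) S=46.5026 payoff=65.3474 vs cont=63.3709 → 65.3474 [stop]  node(4,1) S=67.2936 payoff=44.5564 vs cont=42.5799 → 44.5564 [stop]  node(4,2) S=97.3800 payoff=14.4700 vs cont=15.1056 → 15.1056 [wait]  node(4,3) S=140.9178 payoff=0.0000 vs cont=0.0000 → 0.0000 [wait]  node(4,4) S=203.9210 payoff=0.0000 vs cont=0.0000 → 0.0000 [wait]  ⇒ S*(4)=67.2936
t_3: node(3,0) S=55.9404 payoff=55.9096 vs cont=53.9331 → 55.9096 [stop]  node(3,1) S=80.9509 payoff=30.8991 vs cont=29.2363 → 30.8991 [stop]  node(3,2) S=117.1434 payoff=0.0000 vs cont=7.3847 → 7.3847 [wait]  node(3,3) S=169.5172 payoff=0.0000 vs cont=0.0000 → 0.0000 [wait]  ⇒ S*(3)=80.9509
t_2: node(2,0) S=67.2936 payoff=44.5564 vs cont=42.5799 → 44.5564 [stop]  node(2,1) S=97.3800 payoff=14.4700 vs cont=18.7497 → 18.7497 [wait]  node(2,2) S=140.9178 payoff=0.0000 vs cont=3.6101 → 3.6101 [wait]  ⇒ S*(2)=67.2936
t_1: node(1,0) S=80.9509 payoff=30.8991 vs cont=31.0345 → 31.0345 [wait]  node(1,1) S=117.1434 payoff=0.0000 vs cont=10.9476 → 10.9476 [wait]  ⇒ S*(1)=-
t_0: node(0,0) S=97.3800 payoff=14.4700 vs cont=20.5740 → 20.5740 [wait]  ⇒ S*(0)=-

price = 20.5740
boundary = - - 67.2936 80.9509 67.2936
tree:
20.5740
31.0345 10.9476
44.5564 18.7497 3.6101
55.9096 30.8991 7.3847 0.0000
65.3474 44.5564 15.1056 0.0000 0.0000
73.1929 55.9096 30.8991 0.0000 0.0000 0.0000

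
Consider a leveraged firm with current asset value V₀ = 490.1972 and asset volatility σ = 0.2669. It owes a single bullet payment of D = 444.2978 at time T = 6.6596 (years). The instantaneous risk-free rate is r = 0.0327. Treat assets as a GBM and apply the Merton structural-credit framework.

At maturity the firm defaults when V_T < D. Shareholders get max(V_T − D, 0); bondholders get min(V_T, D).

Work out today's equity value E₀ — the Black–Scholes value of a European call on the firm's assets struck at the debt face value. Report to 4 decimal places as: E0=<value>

Apply the equity-as-call identities (strike 444.2978, horizon 6.6596 years):
d₁ = [ln(V₀/D) + (r + σ²/2)T] / (σ√T)
   = [ln(490.1972/444.2978) + (0.0327 + 0.5·0.2669²)·6.6596] / (0.2669·√6.6596)
   = [0.098313 + 0.454969] / 0.688767 = 0.803293
d₂ = d₁ − σ√T = 0.803293 − 0.688767 = 0.114525
N(d₁) = 0.789097,  N(d₂) = 0.545589,  e^(−rT) = 0.804311
E₀ = V₀·N(d₁) − D·e^(−rT)·N(d₂)
   = 490.1972·0.789097 − 444.2978·0.804311·0.545589 = 191.844884

E0=191.8449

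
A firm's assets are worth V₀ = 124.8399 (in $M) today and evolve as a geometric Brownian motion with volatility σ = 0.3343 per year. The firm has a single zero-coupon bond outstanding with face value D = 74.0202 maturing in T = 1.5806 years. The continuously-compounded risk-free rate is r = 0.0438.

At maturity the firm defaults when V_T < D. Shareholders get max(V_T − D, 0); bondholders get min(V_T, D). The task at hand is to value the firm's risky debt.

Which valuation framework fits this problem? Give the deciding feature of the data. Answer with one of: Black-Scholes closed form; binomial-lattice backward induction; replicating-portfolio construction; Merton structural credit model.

framework: Merton structural credit model

Key observation: with the firm-asset dynamics (V₀ = 124.8399) and a single zero-coupon liability of face 74.0202 given, debt value, spread, and default probability all derive from the option view of the balance sheet.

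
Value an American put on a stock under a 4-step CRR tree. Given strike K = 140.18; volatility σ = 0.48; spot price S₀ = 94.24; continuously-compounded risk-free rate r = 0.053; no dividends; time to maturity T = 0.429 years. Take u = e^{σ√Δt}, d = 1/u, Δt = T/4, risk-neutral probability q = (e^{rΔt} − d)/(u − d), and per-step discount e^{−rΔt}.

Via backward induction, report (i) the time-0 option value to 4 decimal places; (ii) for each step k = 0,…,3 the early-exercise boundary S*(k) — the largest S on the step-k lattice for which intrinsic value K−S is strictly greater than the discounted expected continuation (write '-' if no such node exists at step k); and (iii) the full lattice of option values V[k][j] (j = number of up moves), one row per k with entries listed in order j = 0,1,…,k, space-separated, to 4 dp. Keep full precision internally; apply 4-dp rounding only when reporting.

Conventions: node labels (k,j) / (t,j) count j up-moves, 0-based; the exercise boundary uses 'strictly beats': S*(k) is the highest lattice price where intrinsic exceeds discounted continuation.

params: Δt=0.10725 u=1.17022 d=0.85454 q=0.47884 e^(-rΔt)=0.99433
t_4 payoffs: 89.9274 71.3628 45.9400 11.1254 0.0000
t_3: node(3,0) S=58.8069 payoff=81.3731 vs cont=80.5786 → 81.3731 [stop]  node(3,1) S=80.5316 payoff=59.6484 vs cont=58.8539 → 59.6484 [stop]  node(3,2) S=110.2819 payoff=29.8981 vs cont=29.1035 → 29.8981 [stop]  node(3,3) S=151.0228 payoff=0.0000 vs cont=5.7653 → 5.7653 [wait]  ⇒ S*(3)=110.2819
t_2: node(2,0) S=68.8172 payoff=71.3628 vs cont=70.5682 → 71.3628 [stop]  node(2,1) S=94.2400 payoff=45.9400 vs cont=45.1454 → 45.9400 [stop]  node(2,2) S=129.0546 payoff=11.1254 vs cont=18.2384 → 18.2384 [wait]  ⇒ S*(2)=94.2400
t_1: node(1,0) S=80.5316 payoff=59.6484 vs cont=58.8539 → 59.6484 [stop]  node(1,1) S=110.2819 payoff=29.8981 vs cont=32.4902 → 32.4902 [wait]  ⇒ S*(1)=80.5316
t_0: node(0,0) S=94.2400 payoff=45.9400 vs cont=46.3796 → 46.3796 [wait]  ⇒ S*(0)=-

price = 46.3796
boundary = - 80.5316 94.2400 110.2819
tree:
46.3796
59.6484 32.4902
71.3628 45.9400 18.2384
81.3731 59.6484 29.8981 5.7653
89.9274 71.3628 45.9400 11.1254 0.0000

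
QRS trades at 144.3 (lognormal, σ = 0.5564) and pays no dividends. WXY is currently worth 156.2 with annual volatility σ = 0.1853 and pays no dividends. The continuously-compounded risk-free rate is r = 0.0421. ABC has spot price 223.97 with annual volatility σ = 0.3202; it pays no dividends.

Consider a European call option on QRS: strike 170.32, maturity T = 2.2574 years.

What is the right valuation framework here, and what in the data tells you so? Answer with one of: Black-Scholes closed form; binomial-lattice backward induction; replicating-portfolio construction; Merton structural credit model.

Key observation: the instrument is a plain European call (strike 170.32) on a lognormal asset; the exact continuous-time formula applies directly.

framework: Black-Scholes closed form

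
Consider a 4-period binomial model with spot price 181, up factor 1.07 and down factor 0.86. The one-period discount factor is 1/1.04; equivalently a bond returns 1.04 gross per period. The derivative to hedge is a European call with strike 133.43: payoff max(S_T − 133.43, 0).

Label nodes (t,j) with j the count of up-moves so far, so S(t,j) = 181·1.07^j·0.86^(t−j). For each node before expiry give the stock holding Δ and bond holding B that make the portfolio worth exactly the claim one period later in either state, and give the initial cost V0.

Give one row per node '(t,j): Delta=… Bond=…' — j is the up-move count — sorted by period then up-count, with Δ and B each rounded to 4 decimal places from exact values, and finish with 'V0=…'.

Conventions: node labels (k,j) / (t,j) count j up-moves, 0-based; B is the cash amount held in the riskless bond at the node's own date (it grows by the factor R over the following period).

(0,0): Delta=0.9858 Bond=-111.3823
(1,0): Delta=0.9151 Bond=-104.8332
(1,1): Delta=0.9952 Bond=-117.6717
(2,0): Delta=0.5815 Bond=-64.3722
(2,1): Delta=0.9598 Bond=-116.4689
(2,2): Delta=1.0000 Bond=-123.3635
(3,0): Delta=0.0000 Bond=0.0000
(3,1): Delta=0.6594 Bond=-78.1049
(3,2): Delta=1.0000 Bond=-128.2981
(3,3): Delta=1.0000 Bond=-128.2981
V0=67.0433

Under the risk-neutral measure, an up-move has probability p* = (R−d)/(u−d) = 0.8571 and values discount at R = 1.04.
Terminal payoffs: V(4,0)=0.0000, V(4,1)=0.0000, V(4,2)=19.8350, V(4,3)=57.2602, V(4,4)=103.8241
  t=3,j=0: stock 115.1261 → up 123.1850 (V=0.0000), down 99.0085 (V=0.0000). Price 0.0000; hedge Δ=0.0000, bond B=0.0000.
  t=3,j=1: stock 143.2383 → up 153.2650 (V=19.8350), down 123.1850 (V=0.0000). Price 16.3475; hedge Δ=0.6594, bond B=-78.1049.
  t=3,j=2: stock 178.2151 → up 190.6902 (V=57.2602), down 153.2650 (V=19.8350). Price 49.9171; hedge Δ=1.0000, bond B=-128.2981.
  t=3,j=3: stock 221.7328 → up 237.2541 (V=103.8241), down 190.6902 (V=57.2602). Price 93.4347; hedge Δ=1.0000, bond B=-128.2981.
  t=2,j=0: stock 133.8676 → up 143.2383 (V=16.3475), down 115.1261 (V=0.0000). Price 13.4732; hedge Δ=0.5815, bond B=-64.3722.
  t=2,j=1: stock 166.5562 → up 178.2151 (V=49.9171), down 143.2383 (V=16.3475). Price 43.3860; hedge Δ=0.9598, bond B=-116.4689.
  t=2,j=2: stock 207.2269 → up 221.7328 (V=93.4347), down 178.2151 (V=49.9171). Price 83.8634; hedge Δ=1.0000, bond B=-123.3635.
  t=1,j=0: stock 155.6600 → up 166.5562 (V=43.3860), down 133.8676 (V=13.4732). Price 37.6084; hedge Δ=0.9151, bond B=-104.8332.
  t=1,j=1: stock 193.6700 → up 207.2269 (V=83.8634), down 166.5562 (V=43.3860). Price 75.0778; hedge Δ=0.9952, bond B=-117.6717.
  t=0,j=0: stock 181.0000 → up 193.6700 (V=75.0778), down 155.6600 (V=37.6084). Price 67.0433; hedge Δ=0.9858, bond B=-111.3823.
Sanity check at the root: Δ(0,0)·S0 + B(0,0) reproduces V0 = 67.0433.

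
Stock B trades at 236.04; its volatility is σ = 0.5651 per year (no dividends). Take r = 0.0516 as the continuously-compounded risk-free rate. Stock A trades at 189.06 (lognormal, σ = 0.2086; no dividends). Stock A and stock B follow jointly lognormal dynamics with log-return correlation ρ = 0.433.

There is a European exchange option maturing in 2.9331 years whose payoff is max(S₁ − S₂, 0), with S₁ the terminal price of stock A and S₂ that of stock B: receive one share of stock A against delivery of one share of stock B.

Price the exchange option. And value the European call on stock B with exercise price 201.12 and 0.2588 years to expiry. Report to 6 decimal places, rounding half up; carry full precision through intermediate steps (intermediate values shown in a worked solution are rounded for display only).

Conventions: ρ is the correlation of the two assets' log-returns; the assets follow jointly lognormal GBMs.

σ_eff = √(σ₁² + σ₂² − 2ρσ₁σ₂) = √(0.2086² + 0.5651² − 2·0.433·0.2086·0.5651) = 0.510654
d₁ = (ln(S₁/S₂) + (q₂ − q₁ + σ_eff²/2)T) / (σ_eff√T) = (ln(189.06/236.04) + (0.0 − 0.0 + 0.130384)·2.9331) / 0.874562 = 0.183512
d₂ = d₁ − σ_eff√T = 0.183512 − 0.874562 = -0.691050
N(d₁) = 0.572802,  N(d₂) = 0.244767
V = S₁·e^{−q₁T}·N(d₁) − S₂·e^{−q₂T}·N(d₂) = 108.293905 − 57.774806 = 50.519099
[vanilla: stock B call K=201.12]
σ√T = 0.5651·√0.2588 = 0.287480
d₁ = (ln(S/K) + (r+σ²/2)T) / (σ√T) = (ln(236.04/201.12) + (0.0516+0.5651²/2)·0.2588) / 0.287480 = (0.160100 + 0.054676) / 0.287480 = 0.747099
d₂ = d₁ − σ√T = 0.747099 − 0.287480 = 0.459619
e^{−rT} = 0.986735
N(d₁) = 0.772498,  N(d₂) = 0.677105
price = S·N(d₁) − K·e^{−rT}·N(d₂) = 182.340459 − 134.372941 = 47.967518

exchange price = 50.519099
price(stock B call K=201.12) = 47.967518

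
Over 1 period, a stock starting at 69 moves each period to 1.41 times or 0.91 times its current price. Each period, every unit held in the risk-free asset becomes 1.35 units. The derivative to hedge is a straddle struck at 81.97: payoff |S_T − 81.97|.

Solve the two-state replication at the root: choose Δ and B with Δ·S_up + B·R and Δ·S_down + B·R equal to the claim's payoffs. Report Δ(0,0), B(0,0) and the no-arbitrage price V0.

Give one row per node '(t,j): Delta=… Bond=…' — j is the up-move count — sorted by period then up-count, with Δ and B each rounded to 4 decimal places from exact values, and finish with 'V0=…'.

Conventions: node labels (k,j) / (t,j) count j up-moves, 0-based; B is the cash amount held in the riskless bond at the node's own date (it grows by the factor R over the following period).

Risk-neutral probability p* = (R−d)/(u−d) = (1.35−0.91)/(1.41−0.91) = 0.8800.
Expiry values: V(1,0)=19.1800, V(1,1)=15.3200
Node (0,0) S=69.0000: V=(p*·15.3200+(1−p*)·19.1800)/1.35=11.6913; Δ=(15.3200−19.1800)/(97.2900−62.7900)=-0.1119; B=V−Δ·S=19.4113
Sanity check at the root: Δ(0,0)·S0 + B(0,0) reproduces V0 = 11.6913.

(0,0): Delta=-0.1119 Bond=19.4113
V0=11.6913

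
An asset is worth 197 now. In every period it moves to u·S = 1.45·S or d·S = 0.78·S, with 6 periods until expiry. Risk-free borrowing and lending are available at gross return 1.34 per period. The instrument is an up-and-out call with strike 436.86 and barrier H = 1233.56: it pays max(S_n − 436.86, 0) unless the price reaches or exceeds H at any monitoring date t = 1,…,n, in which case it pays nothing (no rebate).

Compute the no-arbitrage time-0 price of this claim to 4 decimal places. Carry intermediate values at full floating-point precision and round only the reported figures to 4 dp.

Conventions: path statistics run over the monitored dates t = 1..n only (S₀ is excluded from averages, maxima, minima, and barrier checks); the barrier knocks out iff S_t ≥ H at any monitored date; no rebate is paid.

price = 34.8680

With p* = (R−d)/(u−d) = 0.8358, sum probability × payoff across the paths and divide by R^6.
Enumerate all 2^6 = 64 price paths (U = up ×1.45, D = down ×0.78); each path with k up-moves has probability p*^k·(1−p*)^(6−k).
DDDDDD: M=153.6600, payoff=0.0000, prob=0.000020
UDDDDD: M=285.6500, payoff=0.0000, prob=0.000100
DUDDDD: M=222.8070, payoff=0.0000, prob=0.000100
UUDDDD: M=414.1925, payoff=0.0000, prob=0.000508
DDUDDD: M=173.7895, payoff=0.0000, prob=0.000100
UDUDDD: M=323.0702, payoff=0.0000, prob=0.000508
DUUDDD: M=323.0702, payoff=0.0000, prob=0.000508
UUUDDD: M=600.5791, payoff=0.0000, prob=0.002584
DDDUDD: M=153.6600, payoff=0.0000, prob=0.000100
UDDUDD: M=285.6500, payoff=0.0000, prob=0.000508
DUDUDD: M=251.9947, payoff=0.0000, prob=0.000508
UUDUDD: M=468.4517, payoff=0.0000, prob=0.002584
DDUUDD: M=251.9947, payoff=0.0000, prob=0.000508
UDUUDD: M=468.4517, payoff=0.0000, prob=0.002584
DUUUDD: M=468.4517, payoff=0.0000, prob=0.002584
UUUUDD: M=870.8397, payoff=92.9589, prob=0.013155
DDDDUD: M=153.6600, payoff=0.0000, prob=0.000100
UDDDUD: M=285.6500, payoff=0.0000, prob=0.000508
DUDDUD: M=222.8070, payoff=0.0000, prob=0.000508
UUDDUD: M=414.1925, payoff=0.0000, prob=0.002584
DDUDUD: M=196.5559, payoff=0.0000, prob=0.000508
UDUDUD: M=365.3923, payoff=0.0000, prob=0.002584
DUUDUD: M=365.3923, payoff=0.0000, prob=0.002584
UUUDUD: M=679.2550, payoff=92.9589, prob=0.013155
DDDUUD: M=196.5559, payoff=0.0000, prob=0.000508
UDDUUD: M=365.3923, payoff=0.0000, prob=0.002584
DUDUUD: M=365.3923, payoff=0.0000, prob=0.002584
UUDUUD: M=679.2550, payoff=92.9589, prob=0.013155
DDUUUD: M=365.3923, payoff=0.0000, prob=0.002584
UDUUUD: M=679.2550, payoff=92.9589, prob=0.013155
DUUUUD: M=679.2550, payoff=92.9589, prob=0.013155
UUUUUD: M=1262.7176, payoff=0.0000, prob=0.066971
DDDDDU: M=153.6600, payoff=0.0000, prob=0.000100
UDDDDU: M=285.6500, payoff=0.0000, prob=0.000508
DUDDDU: M=222.8070, payoff=0.0000, prob=0.000508
UUDDDU: M=414.1925, payoff=0.0000, prob=0.002584
DDUDDU: M=173.7895, payoff=0.0000, prob=0.000508
UDUDDU: M=323.0702, payoff=0.0000, prob=0.002584
DUUDDU: M=323.0702, payoff=0.0000, prob=0.002584
UUUDDU: M=600.5791, payoff=92.9589, prob=0.013155
DDDUDU: M=153.6600, payoff=0.0000, prob=0.000508
UDDUDU: M=285.6500, payoff=0.0000, prob=0.002584
DUDUDU: M=285.0060, payoff=0.0000, prob=0.002584
UUDUDU: M=529.8189, payoff=92.9589, prob=0.013155
DDUUDU: M=285.0060, payoff=0.0000, prob=0.002584
UDUUDU: M=529.8189, payoff=92.9589, prob=0.013155
DUUUDU: M=529.8189, payoff=92.9589, prob=0.013155
UUUUDU: M=984.9197, payoff=548.0597, prob=0.066971
DDDDUU: M=153.6600, payoff=0.0000, prob=0.000508
UDDDUU: M=285.6500, payoff=0.0000, prob=0.002584
DUDDUU: M=285.0060, payoff=0.0000, prob=0.002584
UUDDUU: M=529.8189, payoff=92.9589, prob=0.013155
DDUDUU: M=285.0060, payoff=0.0000, prob=0.002584
UDUDUU: M=529.8189, payoff=92.9589, prob=0.013155
DUUDUU: M=529.8189, payoff=92.9589, prob=0.013155
UUUDUU: M=984.9197, payoff=548.0597, prob=0.066971
DDDUUU: M=285.0060, payoff=0.0000, prob=0.002584
UDDUUU: M=529.8189, payoff=92.9589, prob=0.013155
DUDUUU: M=529.8189, payoff=92.9589, prob=0.013155
UUDUUU: M=984.9197, payoff=548.0597, prob=0.066971
DDUUUU: M=529.8189, payoff=92.9589, prob=0.013155
UDUUUU: M=984.9197, payoff=548.0597, prob=0.066971
DUUUUU: M=984.9197, payoff=548.0597, prob=0.066971
UUUUUU: M=1830.9405, payoff=0.0000, prob=0.340941
Price = Σ prob·payoff / R^6 = 201.862389 / 5.789336 = 34.8680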